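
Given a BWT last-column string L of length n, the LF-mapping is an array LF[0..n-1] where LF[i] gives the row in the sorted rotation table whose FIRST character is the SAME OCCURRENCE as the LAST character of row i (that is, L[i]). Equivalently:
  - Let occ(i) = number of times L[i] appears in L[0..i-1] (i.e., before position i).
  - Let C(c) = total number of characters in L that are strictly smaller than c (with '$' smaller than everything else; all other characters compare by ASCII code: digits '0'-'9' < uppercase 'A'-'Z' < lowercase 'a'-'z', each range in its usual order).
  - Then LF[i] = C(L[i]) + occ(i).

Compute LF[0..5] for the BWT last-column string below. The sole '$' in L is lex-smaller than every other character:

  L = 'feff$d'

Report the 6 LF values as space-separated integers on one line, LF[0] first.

Char counts: '$':1, 'd':1, 'e':1, 'f':3
C (first-col start): C('$')=0, C('d')=1, C('e')=2, C('f')=3
L[0]='f': occ=0, LF[0]=C('f')+0=3+0=3
L[1]='e': occ=0, LF[1]=C('e')+0=2+0=2
L[2]='f': occ=1, LF[2]=C('f')+1=3+1=4
L[3]='f': occ=2, LF[3]=C('f')+2=3+2=5
L[4]='$': occ=0, LF[4]=C('$')+0=0+0=0
L[5]='d': occ=0, LF[5]=C('d')+0=1+0=1

Answer: 3 2 4 5 0 1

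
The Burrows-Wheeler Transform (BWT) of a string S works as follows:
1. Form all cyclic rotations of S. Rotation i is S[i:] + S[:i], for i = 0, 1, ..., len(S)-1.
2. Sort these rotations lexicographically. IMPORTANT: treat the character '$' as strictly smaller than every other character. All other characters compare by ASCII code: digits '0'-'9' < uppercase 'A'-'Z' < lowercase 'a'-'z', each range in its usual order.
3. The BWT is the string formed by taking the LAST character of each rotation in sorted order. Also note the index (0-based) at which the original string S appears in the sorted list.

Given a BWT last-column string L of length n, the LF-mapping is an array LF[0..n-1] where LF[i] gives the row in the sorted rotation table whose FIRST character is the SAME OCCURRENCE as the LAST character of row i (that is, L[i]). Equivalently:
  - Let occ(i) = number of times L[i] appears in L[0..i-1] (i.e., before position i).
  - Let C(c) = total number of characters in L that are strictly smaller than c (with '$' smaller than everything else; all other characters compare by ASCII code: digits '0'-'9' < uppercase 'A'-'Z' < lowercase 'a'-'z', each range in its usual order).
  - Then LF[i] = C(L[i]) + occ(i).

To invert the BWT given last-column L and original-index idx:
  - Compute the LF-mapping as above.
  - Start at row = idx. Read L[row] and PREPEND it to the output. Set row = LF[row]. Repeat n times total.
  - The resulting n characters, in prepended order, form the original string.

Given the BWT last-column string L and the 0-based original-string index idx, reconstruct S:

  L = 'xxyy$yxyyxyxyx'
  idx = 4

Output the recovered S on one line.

LF mapping: 1 2 7 8 0 9 3 10 11 4 12 5 13 6
Walk LF starting at row 4, prepending L[row]:
  step 1: row=4, L[4]='$', prepend. Next row=LF[4]=0
  step 2: row=0, L[0]='x', prepend. Next row=LF[0]=1
  step 3: row=1, L[1]='x', prepend. Next row=LF[1]=2
  step 4: row=2, L[2]='y', prepend. Next row=LF[2]=7
  step 5: row=7, L[7]='y', prepend. Next row=LF[7]=10
  step 6: row=10, L[10]='y', prepend. Next row=LF[10]=12
  step 7: row=12, L[12]='y', prepend. Next row=LF[12]=13
  step 8: row=13, L[13]='x', prepend. Next row=LF[13]=6
  step 9: row=6, L[6]='x', prepend. Next row=LF[6]=3
  step 10: row=3, L[3]='y', prepend. Next row=LF[3]=8
  step 11: row=8, L[8]='y', prepend. Next row=LF[8]=11
  step 12: row=11, L[11]='x', prepend. Next row=LF[11]=5
  step 13: row=5, L[5]='y', prepend. Next row=LF[5]=9
  step 14: row=9, L[9]='x', prepend. Next row=LF[9]=4
Reversed output: xyxyyxxyyyyxx$

Answer: xyxyyxxyyyyxx$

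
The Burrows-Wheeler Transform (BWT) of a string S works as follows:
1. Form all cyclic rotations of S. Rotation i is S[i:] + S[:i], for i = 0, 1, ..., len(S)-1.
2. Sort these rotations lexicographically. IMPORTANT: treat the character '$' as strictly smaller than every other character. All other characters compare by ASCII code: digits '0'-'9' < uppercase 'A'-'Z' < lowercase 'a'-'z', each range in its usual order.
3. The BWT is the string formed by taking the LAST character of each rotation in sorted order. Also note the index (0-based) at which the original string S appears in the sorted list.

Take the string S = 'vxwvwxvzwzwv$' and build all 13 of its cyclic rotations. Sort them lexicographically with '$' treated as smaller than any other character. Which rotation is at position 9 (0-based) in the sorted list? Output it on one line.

Answer: xvzwzwv$vxwvw

Derivation:
All 13 rotations (rotation i = S[i:]+S[:i]):
  rot[0] = vxwvwxvzwzwv$
  rot[1] = xwvwxvzwzwv$v
  rot[2] = wvwxvzwzwv$vx
  rot[3] = vwxvzwzwv$vxw
  rot[4] = wxvzwzwv$vxwv
  rot[5] = xvzwzwv$vxwvw
  rot[6] = vzwzwv$vxwvwx
  rot[7] = zwzwv$vxwvwxv
  rot[8] = wzwv$vxwvwxvz
  rot[9] = zwv$vxwvwxvzw
  rot[10] = wv$vxwvwxvzwz
  rot[11] = v$vxwvwxvzwzw
  rot[12] = $vxwvwxvzwzwv
Sorted (with $ < everything):
  sorted[0] = $vxwvwxvzwzwv
  sorted[1] = v$vxwvwxvzwzw
  sorted[2] = vwxvzwzwv$vxw
  sorted[3] = vxwvwxvzwzwv$
  sorted[4] = vzwzwv$vxwvwx
  sorted[5] = wv$vxwvwxvzwz
  sorted[6] = wvwxvzwzwv$vx
  sorted[7] = wxvzwzwv$vxwv
  sorted[8] = wzwv$vxwvwxvz
  sorted[9] = xvzwzwv$vxwvw
  sorted[10] = xwvwxvzwzwv$v
  sorted[11] = zwv$vxwvwxvzw
  sorted[12] = zwzwv$vxwvwxv
sorted[9] = xvzwzwv$vxwvw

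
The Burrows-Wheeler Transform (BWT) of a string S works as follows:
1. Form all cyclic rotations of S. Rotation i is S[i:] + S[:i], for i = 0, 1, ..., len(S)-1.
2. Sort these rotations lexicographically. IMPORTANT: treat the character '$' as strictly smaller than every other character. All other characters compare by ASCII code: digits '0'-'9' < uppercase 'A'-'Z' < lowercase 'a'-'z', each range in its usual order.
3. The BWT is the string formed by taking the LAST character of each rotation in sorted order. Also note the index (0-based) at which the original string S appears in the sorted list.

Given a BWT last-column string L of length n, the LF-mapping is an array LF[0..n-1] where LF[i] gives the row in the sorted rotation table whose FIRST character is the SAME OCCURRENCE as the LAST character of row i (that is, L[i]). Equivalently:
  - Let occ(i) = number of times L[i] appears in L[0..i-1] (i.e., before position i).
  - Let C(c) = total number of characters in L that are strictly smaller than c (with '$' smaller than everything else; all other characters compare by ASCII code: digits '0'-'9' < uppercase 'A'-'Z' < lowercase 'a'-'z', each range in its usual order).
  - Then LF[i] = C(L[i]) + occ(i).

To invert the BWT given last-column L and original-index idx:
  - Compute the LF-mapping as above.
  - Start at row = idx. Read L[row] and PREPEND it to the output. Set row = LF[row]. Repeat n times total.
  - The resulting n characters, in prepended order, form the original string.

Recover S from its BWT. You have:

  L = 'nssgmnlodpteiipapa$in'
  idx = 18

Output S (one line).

LF mapping: 11 18 19 5 10 12 9 14 3 15 20 4 6 7 16 1 17 2 0 8 13
Walk LF starting at row 18, prepending L[row]:
  step 1: row=18, L[18]='$', prepend. Next row=LF[18]=0
  step 2: row=0, L[0]='n', prepend. Next row=LF[0]=11
  step 3: row=11, L[11]='e', prepend. Next row=LF[11]=4
  step 4: row=4, L[4]='m', prepend. Next row=LF[4]=10
  step 5: row=10, L[10]='t', prepend. Next row=LF[10]=20
  step 6: row=20, L[20]='n', prepend. Next row=LF[20]=13
  step 7: row=13, L[13]='i', prepend. Next row=LF[13]=7
  step 8: row=7, L[7]='o', prepend. Next row=LF[7]=14
  step 9: row=14, L[14]='p', prepend. Next row=LF[14]=16
  step 10: row=16, L[16]='p', prepend. Next row=LF[16]=17
  step 11: row=17, L[17]='a', prepend. Next row=LF[17]=2
  step 12: row=2, L[2]='s', prepend. Next row=LF[2]=19
  step 13: row=19, L[19]='i', prepend. Next row=LF[19]=8
  step 14: row=8, L[8]='d', prepend. Next row=LF[8]=3
  step 15: row=3, L[3]='g', prepend. Next row=LF[3]=5
  step 16: row=5, L[5]='n', prepend. Next row=LF[5]=12
  step 17: row=12, L[12]='i', prepend. Next row=LF[12]=6
  step 18: row=6, L[6]='l', prepend. Next row=LF[6]=9
  step 19: row=9, L[9]='p', prepend. Next row=LF[9]=15
  step 20: row=15, L[15]='a', prepend. Next row=LF[15]=1
  step 21: row=1, L[1]='s', prepend. Next row=LF[1]=18
Reversed output: saplingdisappointmen$

Answer: saplingdisappointmen$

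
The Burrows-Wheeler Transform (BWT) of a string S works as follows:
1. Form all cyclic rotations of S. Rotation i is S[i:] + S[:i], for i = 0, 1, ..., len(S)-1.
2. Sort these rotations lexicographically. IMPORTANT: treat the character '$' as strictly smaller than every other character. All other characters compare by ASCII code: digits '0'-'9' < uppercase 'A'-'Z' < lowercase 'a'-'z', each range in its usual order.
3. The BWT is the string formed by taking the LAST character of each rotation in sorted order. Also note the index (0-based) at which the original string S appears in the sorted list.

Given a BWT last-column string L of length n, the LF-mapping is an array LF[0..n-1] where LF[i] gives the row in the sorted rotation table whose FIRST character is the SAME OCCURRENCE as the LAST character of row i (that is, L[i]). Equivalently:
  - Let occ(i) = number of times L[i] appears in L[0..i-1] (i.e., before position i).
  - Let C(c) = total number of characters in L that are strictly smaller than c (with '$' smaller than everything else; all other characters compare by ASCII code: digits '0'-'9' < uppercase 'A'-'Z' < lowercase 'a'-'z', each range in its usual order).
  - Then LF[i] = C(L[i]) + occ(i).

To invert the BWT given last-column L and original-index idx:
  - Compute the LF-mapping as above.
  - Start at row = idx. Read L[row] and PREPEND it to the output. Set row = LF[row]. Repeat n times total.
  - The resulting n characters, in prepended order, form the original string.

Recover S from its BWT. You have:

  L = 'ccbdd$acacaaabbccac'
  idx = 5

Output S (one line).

Answer: acbabcbcccdacaadac$

Derivation:
LF mapping: 10 11 7 17 18 0 1 12 2 13 3 4 5 8 9 14 15 6 16
Walk LF starting at row 5, prepending L[row]:
  step 1: row=5, L[5]='$', prepend. Next row=LF[5]=0
  step 2: row=0, L[0]='c', prepend. Next row=LF[0]=10
  step 3: row=10, L[10]='a', prepend. Next row=LF[10]=3
  step 4: row=3, L[3]='d', prepend. Next row=LF[3]=17
  step 5: row=17, L[17]='a', prepend. Next row=LF[17]=6
  step 6: row=6, L[6]='a', prepend. Next row=LF[6]=1
  step 7: row=1, L[1]='c', prepend. Next row=LF[1]=11
  step 8: row=11, L[11]='a', prepend. Next row=LF[11]=4
  step 9: row=4, L[4]='d', prepend. Next row=LF[4]=18
  step 10: row=18, L[18]='c', prepend. Next row=LF[18]=16
  step 11: row=16, L[16]='c', prepend. Next row=LF[16]=15
  step 12: row=15, L[15]='c', prepend. Next row=LF[15]=14
  step 13: row=14, L[14]='b', prepend. Next row=LF[14]=9
  step 14: row=9, L[9]='c', prepend. Next row=LF[9]=13
  step 15: row=13, L[13]='b', prepend. Next row=LF[13]=8
  step 16: row=8, L[8]='a', prepend. Next row=LF[8]=2
  step 17: row=2, L[2]='b', prepend. Next row=LF[2]=7
  step 18: row=7, L[7]='c', prepend. Next row=LF[7]=12
  step 19: row=12, L[12]='a', prepend. Next row=LF[12]=5
Reversed output: acbabcbcccdacaadac$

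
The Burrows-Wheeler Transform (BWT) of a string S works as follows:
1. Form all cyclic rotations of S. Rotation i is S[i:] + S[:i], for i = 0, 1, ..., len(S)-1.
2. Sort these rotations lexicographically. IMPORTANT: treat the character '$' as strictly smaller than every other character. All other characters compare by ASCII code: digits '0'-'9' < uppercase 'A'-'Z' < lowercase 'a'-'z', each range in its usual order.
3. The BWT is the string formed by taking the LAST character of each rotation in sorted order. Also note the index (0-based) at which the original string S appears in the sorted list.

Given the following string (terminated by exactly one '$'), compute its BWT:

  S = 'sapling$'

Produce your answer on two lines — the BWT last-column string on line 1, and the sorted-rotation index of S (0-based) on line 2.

All 8 rotations (rotation i = S[i:]+S[:i]):
  rot[0] = sapling$
  rot[1] = apling$s
  rot[2] = pling$sa
  rot[3] = ling$sap
  rot[4] = ing$sapl
  rot[5] = ng$sapli
  rot[6] = g$saplin
  rot[7] = $sapling
Sorted (with $ < everything):
  sorted[0] = $sapling  (last char: 'g')
  sorted[1] = apling$s  (last char: 's')
  sorted[2] = g$saplin  (last char: 'n')
  sorted[3] = ing$sapl  (last char: 'l')
  sorted[4] = ling$sap  (last char: 'p')
  sorted[5] = ng$sapli  (last char: 'i')
  sorted[6] = pling$sa  (last char: 'a')
  sorted[7] = sapling$  (last char: '$')
Last column: gsnlpia$
Original string S is at sorted index 7

Answer: gsnlpia$
7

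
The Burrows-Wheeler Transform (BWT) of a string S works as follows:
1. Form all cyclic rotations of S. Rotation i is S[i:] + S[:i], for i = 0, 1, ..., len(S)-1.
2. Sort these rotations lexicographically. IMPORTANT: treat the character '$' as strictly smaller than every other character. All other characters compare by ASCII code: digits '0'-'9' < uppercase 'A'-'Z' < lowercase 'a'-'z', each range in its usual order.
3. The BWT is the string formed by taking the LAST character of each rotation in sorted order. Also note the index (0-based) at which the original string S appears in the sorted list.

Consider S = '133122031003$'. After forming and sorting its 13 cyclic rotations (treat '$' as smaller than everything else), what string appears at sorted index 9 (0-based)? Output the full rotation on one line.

All 13 rotations (rotation i = S[i:]+S[:i]):
  rot[0] = 133122031003$
  rot[1] = 33122031003$1
  rot[2] = 3122031003$13
  rot[3] = 122031003$133
  rot[4] = 22031003$1331
  rot[5] = 2031003$13312
  rot[6] = 031003$133122
  rot[7] = 31003$1331220
  rot[8] = 1003$13312203
  rot[9] = 003$133122031
  rot[10] = 03$1331220310
  rot[11] = 3$13312203100
  rot[12] = $133122031003
Sorted (with $ < everything):
  sorted[0] = $133122031003
  sorted[1] = 003$133122031
  sorted[2] = 03$1331220310
  sorted[3] = 031003$133122
  sorted[4] = 1003$13312203
  sorted[5] = 122031003$133
  sorted[6] = 133122031003$
  sorted[7] = 2031003$13312
  sorted[8] = 22031003$1331
  sorted[9] = 3$13312203100
  sorted[10] = 31003$1331220
  sorted[11] = 3122031003$13
  sorted[12] = 33122031003$1
sorted[9] = 3$13312203100

Answer: 3$13312203100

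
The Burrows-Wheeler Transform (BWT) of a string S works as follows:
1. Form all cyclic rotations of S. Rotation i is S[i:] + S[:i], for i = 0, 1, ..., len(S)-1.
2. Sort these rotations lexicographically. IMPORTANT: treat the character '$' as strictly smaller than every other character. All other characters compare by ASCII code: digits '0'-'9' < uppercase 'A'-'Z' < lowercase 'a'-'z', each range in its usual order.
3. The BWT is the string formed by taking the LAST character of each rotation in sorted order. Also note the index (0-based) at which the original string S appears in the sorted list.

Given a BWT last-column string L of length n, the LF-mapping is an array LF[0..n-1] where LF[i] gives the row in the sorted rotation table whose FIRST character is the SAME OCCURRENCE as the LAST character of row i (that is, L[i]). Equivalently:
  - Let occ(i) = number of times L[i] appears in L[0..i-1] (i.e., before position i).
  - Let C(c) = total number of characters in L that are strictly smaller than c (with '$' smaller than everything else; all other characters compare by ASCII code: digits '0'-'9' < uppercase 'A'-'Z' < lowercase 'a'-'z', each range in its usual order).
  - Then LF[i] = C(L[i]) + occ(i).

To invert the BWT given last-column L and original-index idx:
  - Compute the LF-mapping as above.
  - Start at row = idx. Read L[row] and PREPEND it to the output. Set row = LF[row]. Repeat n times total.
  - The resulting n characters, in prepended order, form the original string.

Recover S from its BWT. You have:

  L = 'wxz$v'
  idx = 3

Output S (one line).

Answer: xvzw$

Derivation:
LF mapping: 2 3 4 0 1
Walk LF starting at row 3, prepending L[row]:
  step 1: row=3, L[3]='$', prepend. Next row=LF[3]=0
  step 2: row=0, L[0]='w', prepend. Next row=LF[0]=2
  step 3: row=2, L[2]='z', prepend. Next row=LF[2]=4
  step 4: row=4, L[4]='v', prepend. Next row=LF[4]=1
  step 5: row=1, L[1]='x', prepend. Next row=LF[1]=3
Reversed output: xvzw$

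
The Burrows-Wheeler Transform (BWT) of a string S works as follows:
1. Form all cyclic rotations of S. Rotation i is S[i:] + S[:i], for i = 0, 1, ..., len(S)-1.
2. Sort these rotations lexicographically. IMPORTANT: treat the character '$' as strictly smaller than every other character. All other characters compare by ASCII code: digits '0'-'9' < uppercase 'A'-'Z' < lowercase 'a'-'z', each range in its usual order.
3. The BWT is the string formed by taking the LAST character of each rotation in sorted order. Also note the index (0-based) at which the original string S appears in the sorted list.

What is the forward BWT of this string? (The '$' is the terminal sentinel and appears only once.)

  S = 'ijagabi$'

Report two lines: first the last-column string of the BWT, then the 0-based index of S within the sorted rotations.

All 8 rotations (rotation i = S[i:]+S[:i]):
  rot[0] = ijagabi$
  rot[1] = jagabi$i
  rot[2] = agabi$ij
  rot[3] = gabi$ija
  rot[4] = abi$ijag
  rot[5] = bi$ijaga
  rot[6] = i$ijagab
  rot[7] = $ijagabi
Sorted (with $ < everything):
  sorted[0] = $ijagabi  (last char: 'i')
  sorted[1] = abi$ijag  (last char: 'g')
  sorted[2] = agabi$ij  (last char: 'j')
  sorted[3] = bi$ijaga  (last char: 'a')
  sorted[4] = gabi$ija  (last char: 'a')
  sorted[5] = i$ijagab  (last char: 'b')
  sorted[6] = ijagabi$  (last char: '$')
  sorted[7] = jagabi$i  (last char: 'i')
Last column: igjaab$i
Original string S is at sorted index 6

Answer: igjaab$i
6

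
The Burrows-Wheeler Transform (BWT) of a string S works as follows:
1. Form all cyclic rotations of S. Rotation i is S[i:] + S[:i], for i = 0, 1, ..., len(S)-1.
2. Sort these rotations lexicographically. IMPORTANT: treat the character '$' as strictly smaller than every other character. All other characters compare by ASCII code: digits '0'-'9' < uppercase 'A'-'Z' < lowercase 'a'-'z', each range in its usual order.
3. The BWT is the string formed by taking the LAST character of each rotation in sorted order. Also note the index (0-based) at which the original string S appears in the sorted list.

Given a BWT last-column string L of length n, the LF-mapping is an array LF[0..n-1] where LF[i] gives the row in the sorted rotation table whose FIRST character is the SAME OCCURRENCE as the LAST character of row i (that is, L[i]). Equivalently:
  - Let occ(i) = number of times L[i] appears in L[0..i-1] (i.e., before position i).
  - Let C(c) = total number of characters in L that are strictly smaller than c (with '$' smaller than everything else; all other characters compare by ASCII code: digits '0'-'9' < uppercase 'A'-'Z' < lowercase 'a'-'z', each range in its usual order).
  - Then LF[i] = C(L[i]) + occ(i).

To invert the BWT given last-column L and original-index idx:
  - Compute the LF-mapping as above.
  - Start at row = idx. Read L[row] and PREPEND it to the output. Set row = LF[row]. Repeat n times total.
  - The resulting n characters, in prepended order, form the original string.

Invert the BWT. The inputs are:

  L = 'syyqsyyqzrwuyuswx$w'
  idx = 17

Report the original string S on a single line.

LF mapping: 4 13 14 1 5 15 16 2 18 3 9 7 17 8 6 10 12 0 11
Walk LF starting at row 17, prepending L[row]:
  step 1: row=17, L[17]='$', prepend. Next row=LF[17]=0
  step 2: row=0, L[0]='s', prepend. Next row=LF[0]=4
  step 3: row=4, L[4]='s', prepend. Next row=LF[4]=5
  step 4: row=5, L[5]='y', prepend. Next row=LF[5]=15
  step 5: row=15, L[15]='w', prepend. Next row=LF[15]=10
  step 6: row=10, L[10]='w', prepend. Next row=LF[10]=9
  step 7: row=9, L[9]='r', prepend. Next row=LF[9]=3
  step 8: row=3, L[3]='q', prepend. Next row=LF[3]=1
  step 9: row=1, L[1]='y', prepend. Next row=LF[1]=13
  step 10: row=13, L[13]='u', prepend. Next row=LF[13]=8
  step 11: row=8, L[8]='z', prepend. Next row=LF[8]=18
  step 12: row=18, L[18]='w', prepend. Next row=LF[18]=11
  step 13: row=11, L[11]='u', prepend. Next row=LF[11]=7
  step 14: row=7, L[7]='q', prepend. Next row=LF[7]=2
  step 15: row=2, L[2]='y', prepend. Next row=LF[2]=14
  step 16: row=14, L[14]='s', prepend. Next row=LF[14]=6
  step 17: row=6, L[6]='y', prepend. Next row=LF[6]=16
  step 18: row=16, L[16]='x', prepend. Next row=LF[16]=12
  step 19: row=12, L[12]='y', prepend. Next row=LF[12]=17
Reversed output: yxysyquwzuyqrwwyss$

Answer: yxysyquwzuyqrwwyss$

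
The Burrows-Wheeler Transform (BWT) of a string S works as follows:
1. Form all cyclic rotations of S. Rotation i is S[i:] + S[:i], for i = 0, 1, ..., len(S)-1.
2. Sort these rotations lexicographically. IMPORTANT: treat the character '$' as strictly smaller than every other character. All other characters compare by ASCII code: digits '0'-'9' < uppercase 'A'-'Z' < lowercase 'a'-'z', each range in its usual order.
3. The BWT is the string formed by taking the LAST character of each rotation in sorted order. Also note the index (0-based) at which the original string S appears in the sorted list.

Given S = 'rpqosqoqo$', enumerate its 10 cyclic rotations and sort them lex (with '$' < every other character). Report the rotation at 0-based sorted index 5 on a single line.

All 10 rotations (rotation i = S[i:]+S[:i]):
  rot[0] = rpqosqoqo$
  rot[1] = pqosqoqo$r
  rot[2] = qosqoqo$rp
  rot[3] = osqoqo$rpq
  rot[4] = sqoqo$rpqo
  rot[5] = qoqo$rpqos
  rot[6] = oqo$rpqosq
  rot[7] = qo$rpqosqo
  rot[8] = o$rpqosqoq
  rot[9] = $rpqosqoqo
Sorted (with $ < everything):
  sorted[0] = $rpqosqoqo
  sorted[1] = o$rpqosqoq
  sorted[2] = oqo$rpqosq
  sorted[3] = osqoqo$rpq
  sorted[4] = pqosqoqo$r
  sorted[5] = qo$rpqosqo
  sorted[6] = qoqo$rpqos
  sorted[7] = qosqoqo$rp
  sorted[8] = rpqosqoqo$
  sorted[9] = sqoqo$rpqo
sorted[5] = qo$rpqosqo

Answer: qo$rpqosqo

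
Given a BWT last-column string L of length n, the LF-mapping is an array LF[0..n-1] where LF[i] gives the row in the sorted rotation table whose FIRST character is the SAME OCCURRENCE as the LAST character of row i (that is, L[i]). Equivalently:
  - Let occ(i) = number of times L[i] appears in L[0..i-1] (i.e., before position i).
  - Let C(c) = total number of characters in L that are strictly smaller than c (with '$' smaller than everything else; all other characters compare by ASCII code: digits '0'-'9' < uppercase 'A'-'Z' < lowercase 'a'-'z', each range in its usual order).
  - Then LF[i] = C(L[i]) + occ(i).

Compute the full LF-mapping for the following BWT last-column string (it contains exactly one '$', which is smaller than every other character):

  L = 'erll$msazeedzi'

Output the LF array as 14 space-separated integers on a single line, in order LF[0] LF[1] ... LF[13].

Char counts: '$':1, 'a':1, 'd':1, 'e':3, 'i':1, 'l':2, 'm':1, 'r':1, 's':1, 'z':2
C (first-col start): C('$')=0, C('a')=1, C('d')=2, C('e')=3, C('i')=6, C('l')=7, C('m')=9, C('r')=10, C('s')=11, C('z')=12
L[0]='e': occ=0, LF[0]=C('e')+0=3+0=3
L[1]='r': occ=0, LF[1]=C('r')+0=10+0=10
L[2]='l': occ=0, LF[2]=C('l')+0=7+0=7
L[3]='l': occ=1, LF[3]=C('l')+1=7+1=8
L[4]='$': occ=0, LF[4]=C('$')+0=0+0=0
L[5]='m': occ=0, LF[5]=C('m')+0=9+0=9
L[6]='s': occ=0, LF[6]=C('s')+0=11+0=11
L[7]='a': occ=0, LF[7]=C('a')+0=1+0=1
L[8]='z': occ=0, LF[8]=C('z')+0=12+0=12
L[9]='e': occ=1, LF[9]=C('e')+1=3+1=4
L[10]='e': occ=2, LF[10]=C('e')+2=3+2=5
L[11]='d': occ=0, LF[11]=C('d')+0=2+0=2
L[12]='z': occ=1, LF[12]=C('z')+1=12+1=13
L[13]='i': occ=0, LF[13]=C('i')+0=6+0=6

Answer: 3 10 7 8 0 9 11 1 12 4 5 2 13 6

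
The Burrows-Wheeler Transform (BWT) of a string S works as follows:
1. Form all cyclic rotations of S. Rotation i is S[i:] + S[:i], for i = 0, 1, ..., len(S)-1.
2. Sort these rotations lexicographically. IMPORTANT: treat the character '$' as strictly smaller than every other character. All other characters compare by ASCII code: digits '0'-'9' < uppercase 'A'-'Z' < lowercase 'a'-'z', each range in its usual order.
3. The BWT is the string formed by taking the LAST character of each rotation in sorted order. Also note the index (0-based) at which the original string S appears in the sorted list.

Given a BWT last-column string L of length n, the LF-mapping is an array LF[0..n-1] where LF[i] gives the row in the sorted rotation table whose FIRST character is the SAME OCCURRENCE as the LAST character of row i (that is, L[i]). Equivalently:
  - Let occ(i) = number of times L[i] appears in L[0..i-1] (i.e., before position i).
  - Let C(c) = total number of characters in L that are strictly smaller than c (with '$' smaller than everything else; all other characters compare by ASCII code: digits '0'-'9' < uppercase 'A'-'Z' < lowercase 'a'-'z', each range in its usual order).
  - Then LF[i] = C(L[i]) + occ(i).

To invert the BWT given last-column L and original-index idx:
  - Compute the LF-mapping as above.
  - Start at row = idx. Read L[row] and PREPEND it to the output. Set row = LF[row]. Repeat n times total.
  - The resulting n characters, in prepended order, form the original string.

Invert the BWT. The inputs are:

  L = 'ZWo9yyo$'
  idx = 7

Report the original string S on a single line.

LF mapping: 3 2 4 1 6 7 5 0
Walk LF starting at row 7, prepending L[row]:
  step 1: row=7, L[7]='$', prepend. Next row=LF[7]=0
  step 2: row=0, L[0]='Z', prepend. Next row=LF[0]=3
  step 3: row=3, L[3]='9', prepend. Next row=LF[3]=1
  step 4: row=1, L[1]='W', prepend. Next row=LF[1]=2
  step 5: row=2, L[2]='o', prepend. Next row=LF[2]=4
  step 6: row=4, L[4]='y', prepend. Next row=LF[4]=6
  step 7: row=6, L[6]='o', prepend. Next row=LF[6]=5
  step 8: row=5, L[5]='y', prepend. Next row=LF[5]=7
Reversed output: yoyoW9Z$

Answer: yoyoW9Z$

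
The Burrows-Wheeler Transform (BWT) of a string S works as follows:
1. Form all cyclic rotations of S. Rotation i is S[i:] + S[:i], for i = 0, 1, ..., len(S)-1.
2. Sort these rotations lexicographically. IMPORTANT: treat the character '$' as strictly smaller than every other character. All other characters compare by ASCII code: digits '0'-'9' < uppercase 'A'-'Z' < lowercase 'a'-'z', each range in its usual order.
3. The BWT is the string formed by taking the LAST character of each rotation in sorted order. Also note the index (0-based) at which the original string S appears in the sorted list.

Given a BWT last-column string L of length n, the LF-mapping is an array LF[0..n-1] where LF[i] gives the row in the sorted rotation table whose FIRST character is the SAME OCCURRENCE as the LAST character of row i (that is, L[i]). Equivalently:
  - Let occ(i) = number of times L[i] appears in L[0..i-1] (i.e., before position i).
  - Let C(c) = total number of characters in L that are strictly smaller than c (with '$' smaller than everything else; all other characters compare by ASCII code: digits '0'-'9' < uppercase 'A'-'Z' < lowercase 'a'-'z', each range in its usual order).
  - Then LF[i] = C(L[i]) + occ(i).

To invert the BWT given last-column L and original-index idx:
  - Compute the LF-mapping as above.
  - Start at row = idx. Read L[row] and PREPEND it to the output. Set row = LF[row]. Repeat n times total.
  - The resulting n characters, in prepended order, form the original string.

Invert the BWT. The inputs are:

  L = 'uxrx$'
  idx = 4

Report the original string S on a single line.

Answer: xxru$

Derivation:
LF mapping: 2 3 1 4 0
Walk LF starting at row 4, prepending L[row]:
  step 1: row=4, L[4]='$', prepend. Next row=LF[4]=0
  step 2: row=0, L[0]='u', prepend. Next row=LF[0]=2
  step 3: row=2, L[2]='r', prepend. Next row=LF[2]=1
  step 4: row=1, L[1]='x', prepend. Next row=LF[1]=3
  step 5: row=3, L[3]='x', prepend. Next row=LF[3]=4
Reversed output: xxru$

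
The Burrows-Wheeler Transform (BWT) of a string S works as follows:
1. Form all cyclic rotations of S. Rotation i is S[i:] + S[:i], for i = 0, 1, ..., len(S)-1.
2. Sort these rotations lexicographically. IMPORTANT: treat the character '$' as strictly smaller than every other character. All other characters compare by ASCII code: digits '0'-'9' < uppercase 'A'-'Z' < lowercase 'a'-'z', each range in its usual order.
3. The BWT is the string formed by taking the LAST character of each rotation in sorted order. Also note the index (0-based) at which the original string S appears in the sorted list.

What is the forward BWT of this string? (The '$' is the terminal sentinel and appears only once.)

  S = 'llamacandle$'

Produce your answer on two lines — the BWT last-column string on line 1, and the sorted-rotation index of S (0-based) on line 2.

All 12 rotations (rotation i = S[i:]+S[:i]):
  rot[0] = llamacandle$
  rot[1] = lamacandle$l
  rot[2] = amacandle$ll
  rot[3] = macandle$lla
  rot[4] = acandle$llam
  rot[5] = candle$llama
  rot[6] = andle$llamac
  rot[7] = ndle$llamaca
  rot[8] = dle$llamacan
  rot[9] = le$llamacand
  rot[10] = e$llamacandl
  rot[11] = $llamacandle
Sorted (with $ < everything):
  sorted[0] = $llamacandle  (last char: 'e')
  sorted[1] = acandle$llam  (last char: 'm')
  sorted[2] = amacandle$ll  (last char: 'l')
  sorted[3] = andle$llamac  (last char: 'c')
  sorted[4] = candle$llama  (last char: 'a')
  sorted[5] = dle$llamacan  (last char: 'n')
  sorted[6] = e$llamacandl  (last char: 'l')
  sorted[7] = lamacandle$l  (last char: 'l')
  sorted[8] = le$llamacand  (last char: 'd')
  sorted[9] = llamacandle$  (last char: '$')
  sorted[10] = macandle$lla  (last char: 'a')
  sorted[11] = ndle$llamaca  (last char: 'a')
Last column: emlcanlld$aa
Original string S is at sorted index 9

Answer: emlcanlld$aa
9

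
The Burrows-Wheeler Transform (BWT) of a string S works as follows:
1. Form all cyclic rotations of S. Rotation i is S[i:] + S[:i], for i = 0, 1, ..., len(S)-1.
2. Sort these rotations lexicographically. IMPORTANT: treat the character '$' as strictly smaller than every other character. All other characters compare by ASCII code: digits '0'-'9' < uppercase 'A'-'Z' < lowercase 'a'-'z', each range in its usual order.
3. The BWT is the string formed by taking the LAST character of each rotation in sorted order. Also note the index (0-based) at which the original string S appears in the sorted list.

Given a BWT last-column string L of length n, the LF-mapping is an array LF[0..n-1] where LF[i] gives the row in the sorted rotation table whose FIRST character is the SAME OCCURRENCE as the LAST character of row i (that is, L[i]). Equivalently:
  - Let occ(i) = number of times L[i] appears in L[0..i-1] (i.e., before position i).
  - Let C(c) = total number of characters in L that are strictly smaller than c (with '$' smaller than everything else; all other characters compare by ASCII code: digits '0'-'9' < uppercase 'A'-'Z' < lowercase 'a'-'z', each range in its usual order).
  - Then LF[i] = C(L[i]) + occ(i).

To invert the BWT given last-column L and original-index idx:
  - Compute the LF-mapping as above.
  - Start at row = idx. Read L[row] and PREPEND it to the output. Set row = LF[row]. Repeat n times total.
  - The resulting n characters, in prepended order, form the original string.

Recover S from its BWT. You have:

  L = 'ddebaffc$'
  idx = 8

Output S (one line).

LF mapping: 4 5 6 2 1 7 8 3 0
Walk LF starting at row 8, prepending L[row]:
  step 1: row=8, L[8]='$', prepend. Next row=LF[8]=0
  step 2: row=0, L[0]='d', prepend. Next row=LF[0]=4
  step 3: row=4, L[4]='a', prepend. Next row=LF[4]=1
  step 4: row=1, L[1]='d', prepend. Next row=LF[1]=5
  step 5: row=5, L[5]='f', prepend. Next row=LF[5]=7
  step 6: row=7, L[7]='c', prepend. Next row=LF[7]=3
  step 7: row=3, L[3]='b', prepend. Next row=LF[3]=2
  step 8: row=2, L[2]='e', prepend. Next row=LF[2]=6
  step 9: row=6, L[6]='f', prepend. Next row=LF[6]=8
Reversed output: febcfdad$

Answer: febcfdad$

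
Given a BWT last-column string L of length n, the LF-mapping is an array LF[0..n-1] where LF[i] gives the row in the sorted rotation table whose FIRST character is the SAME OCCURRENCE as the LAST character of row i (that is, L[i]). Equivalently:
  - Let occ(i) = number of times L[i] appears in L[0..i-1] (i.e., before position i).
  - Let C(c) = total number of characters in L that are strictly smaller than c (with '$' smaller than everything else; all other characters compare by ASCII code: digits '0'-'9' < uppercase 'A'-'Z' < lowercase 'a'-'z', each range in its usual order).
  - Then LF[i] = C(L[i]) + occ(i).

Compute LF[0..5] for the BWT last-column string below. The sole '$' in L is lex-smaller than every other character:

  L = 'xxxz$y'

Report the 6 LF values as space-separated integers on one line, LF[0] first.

Char counts: '$':1, 'x':3, 'y':1, 'z':1
C (first-col start): C('$')=0, C('x')=1, C('y')=4, C('z')=5
L[0]='x': occ=0, LF[0]=C('x')+0=1+0=1
L[1]='x': occ=1, LF[1]=C('x')+1=1+1=2
L[2]='x': occ=2, LF[2]=C('x')+2=1+2=3
L[3]='z': occ=0, LF[3]=C('z')+0=5+0=5
L[4]='$': occ=0, LF[4]=C('$')+0=0+0=0
L[5]='y': occ=0, LF[5]=C('y')+0=4+0=4

Answer: 1 2 3 5 0 4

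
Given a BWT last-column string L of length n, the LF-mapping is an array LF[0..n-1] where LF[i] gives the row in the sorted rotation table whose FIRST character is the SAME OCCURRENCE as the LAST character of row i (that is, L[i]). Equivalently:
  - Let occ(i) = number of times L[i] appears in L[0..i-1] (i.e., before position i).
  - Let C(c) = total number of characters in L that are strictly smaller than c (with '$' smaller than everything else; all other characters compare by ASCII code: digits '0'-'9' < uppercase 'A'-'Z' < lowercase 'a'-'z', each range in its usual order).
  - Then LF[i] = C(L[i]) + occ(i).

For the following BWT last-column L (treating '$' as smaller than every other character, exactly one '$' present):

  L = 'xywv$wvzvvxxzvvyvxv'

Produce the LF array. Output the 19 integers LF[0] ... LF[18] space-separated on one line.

Char counts: '$':1, 'v':8, 'w':2, 'x':4, 'y':2, 'z':2
C (first-col start): C('$')=0, C('v')=1, C('w')=9, C('x')=11, C('y')=15, C('z')=17
L[0]='x': occ=0, LF[0]=C('x')+0=11+0=11
L[1]='y': occ=0, LF[1]=C('y')+0=15+0=15
L[2]='w': occ=0, LF[2]=C('w')+0=9+0=9
L[3]='v': occ=0, LF[3]=C('v')+0=1+0=1
L[4]='$': occ=0, LF[4]=C('$')+0=0+0=0
L[5]='w': occ=1, LF[5]=C('w')+1=9+1=10
L[6]='v': occ=1, LF[6]=C('v')+1=1+1=2
L[7]='z': occ=0, LF[7]=C('z')+0=17+0=17
L[8]='v': occ=2, LF[8]=C('v')+2=1+2=3
L[9]='v': occ=3, LF[9]=C('v')+3=1+3=4
L[10]='x': occ=1, LF[10]=C('x')+1=11+1=12
L[11]='x': occ=2, LF[11]=C('x')+2=11+2=13
L[12]='z': occ=1, LF[12]=C('z')+1=17+1=18
L[13]='v': occ=4, LF[13]=C('v')+4=1+4=5
L[14]='v': occ=5, LF[14]=C('v')+5=1+5=6
L[15]='y': occ=1, LF[15]=C('y')+1=15+1=16
L[16]='v': occ=6, LF[16]=C('v')+6=1+6=7
L[17]='x': occ=3, LF[17]=C('x')+3=11+3=14
L[18]='v': occ=7, LF[18]=C('v')+7=1+7=8

Answer: 11 15 9 1 0 10 2 17 3 4 12 13 18 5 6 16 7 14 8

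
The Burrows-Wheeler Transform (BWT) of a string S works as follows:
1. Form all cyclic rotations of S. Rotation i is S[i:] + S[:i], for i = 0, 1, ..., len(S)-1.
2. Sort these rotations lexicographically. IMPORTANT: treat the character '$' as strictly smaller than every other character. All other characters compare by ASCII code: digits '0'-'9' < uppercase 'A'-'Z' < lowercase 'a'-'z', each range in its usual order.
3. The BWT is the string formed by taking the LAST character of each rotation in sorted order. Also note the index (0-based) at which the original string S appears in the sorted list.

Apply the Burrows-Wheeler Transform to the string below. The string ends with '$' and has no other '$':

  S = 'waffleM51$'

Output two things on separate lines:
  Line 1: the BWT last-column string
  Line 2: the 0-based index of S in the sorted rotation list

All 10 rotations (rotation i = S[i:]+S[:i]):
  rot[0] = waffleM51$
  rot[1] = affleM51$w
  rot[2] = ffleM51$wa
  rot[3] = fleM51$waf
  rot[4] = leM51$waff
  rot[5] = eM51$waffl
  rot[6] = M51$waffle
  rot[7] = 51$waffleM
  rot[8] = 1$waffleM5
  rot[9] = $waffleM51
Sorted (with $ < everything):
  sorted[0] = $waffleM51  (last char: '1')
  sorted[1] = 1$waffleM5  (last char: '5')
  sorted[2] = 51$waffleM  (last char: 'M')
  sorted[3] = M51$waffle  (last char: 'e')
  sorted[4] = affleM51$w  (last char: 'w')
  sorted[5] = eM51$waffl  (last char: 'l')
  sorted[6] = ffleM51$wa  (last char: 'a')
  sorted[7] = fleM51$waf  (last char: 'f')
  sorted[8] = leM51$waff  (last char: 'f')
  sorted[9] = waffleM51$  (last char: '$')
Last column: 15Mewlaff$
Original string S is at sorted index 9

Answer: 15Mewlaff$
9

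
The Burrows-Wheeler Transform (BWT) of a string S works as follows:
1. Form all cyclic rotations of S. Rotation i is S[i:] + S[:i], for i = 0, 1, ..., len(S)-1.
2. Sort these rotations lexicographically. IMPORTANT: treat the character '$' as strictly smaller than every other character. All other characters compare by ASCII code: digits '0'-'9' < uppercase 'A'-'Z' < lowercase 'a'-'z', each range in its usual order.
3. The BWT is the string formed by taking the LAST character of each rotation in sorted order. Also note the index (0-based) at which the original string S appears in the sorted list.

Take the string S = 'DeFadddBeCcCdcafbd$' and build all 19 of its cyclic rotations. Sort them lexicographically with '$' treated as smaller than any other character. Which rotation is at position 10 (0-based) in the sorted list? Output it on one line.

Answer: cafbd$DeFadddBeCcCd

Derivation:
All 19 rotations (rotation i = S[i:]+S[:i]):
  rot[0] = DeFadddBeCcCdcafbd$
  rot[1] = eFadddBeCcCdcafbd$D
  rot[2] = FadddBeCcCdcafbd$De
  rot[3] = adddBeCcCdcafbd$DeF
  rot[4] = dddBeCcCdcafbd$DeFa
  rot[5] = ddBeCcCdcafbd$DeFad
  rot[6] = dBeCcCdcafbd$DeFadd
  rot[7] = BeCcCdcafbd$DeFaddd
  rot[8] = eCcCdcafbd$DeFadddB
  rot[9] = CcCdcafbd$DeFadddBe
  rot[10] = cCdcafbd$DeFadddBeC
  rot[11] = Cdcafbd$DeFadddBeCc
  rot[12] = dcafbd$DeFadddBeCcC
  rot[13] = cafbd$DeFadddBeCcCd
  rot[14] = afbd$DeFadddBeCcCdc
  rot[15] = fbd$DeFadddBeCcCdca
  rot[16] = bd$DeFadddBeCcCdcaf
  rot[17] = d$DeFadddBeCcCdcafb
  rot[18] = $DeFadddBeCcCdcafbd
Sorted (with $ < everything):
  sorted[0] = $DeFadddBeCcCdcafbd
  sorted[1] = BeCcCdcafbd$DeFaddd
  sorted[2] = CcCdcafbd$DeFadddBe
  sorted[3] = Cdcafbd$DeFadddBeCc
  sorted[4] = DeFadddBeCcCdcafbd$
  sorted[5] = FadddBeCcCdcafbd$De
  sorted[6] = adddBeCcCdcafbd$DeF
  sorted[7] = afbd$DeFadddBeCcCdc
  sorted[8] = bd$DeFadddBeCcCdcaf
  sorted[9] = cCdcafbd$DeFadddBeC
  sorted[10] = cafbd$DeFadddBeCcCd
  sorted[11] = d$DeFadddBeCcCdcafb
  sorted[12] = dBeCcCdcafbd$DeFadd
  sorted[13] = dcafbd$DeFadddBeCcC
  sorted[14] = ddBeCcCdcafbd$DeFad
  sorted[15] = dddBeCcCdcafbd$DeFa
  sorted[16] = eCcCdcafbd$DeFadddB
  sorted[17] = eFadddBeCcCdcafbd$D
  sorted[18] = fbd$DeFadddBeCcCdca
sorted[10] = cafbd$DeFadddBeCcCd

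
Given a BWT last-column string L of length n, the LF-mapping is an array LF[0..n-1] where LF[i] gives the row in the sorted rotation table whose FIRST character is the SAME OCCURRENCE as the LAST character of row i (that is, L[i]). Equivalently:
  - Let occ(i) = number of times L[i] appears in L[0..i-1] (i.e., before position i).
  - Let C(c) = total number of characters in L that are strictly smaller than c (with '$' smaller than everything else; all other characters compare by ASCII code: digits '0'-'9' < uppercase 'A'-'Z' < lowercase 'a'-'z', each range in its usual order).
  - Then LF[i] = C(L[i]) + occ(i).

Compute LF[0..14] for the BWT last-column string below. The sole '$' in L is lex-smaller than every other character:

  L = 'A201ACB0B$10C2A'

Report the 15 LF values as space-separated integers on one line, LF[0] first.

Answer: 8 6 1 4 9 13 11 2 12 0 5 3 14 7 10

Derivation:
Char counts: '$':1, '0':3, '1':2, '2':2, 'A':3, 'B':2, 'C':2
C (first-col start): C('$')=0, C('0')=1, C('1')=4, C('2')=6, C('A')=8, C('B')=11, C('C')=13
L[0]='A': occ=0, LF[0]=C('A')+0=8+0=8
L[1]='2': occ=0, LF[1]=C('2')+0=6+0=6
L[2]='0': occ=0, LF[2]=C('0')+0=1+0=1
L[3]='1': occ=0, LF[3]=C('1')+0=4+0=4
L[4]='A': occ=1, LF[4]=C('A')+1=8+1=9
L[5]='C': occ=0, LF[5]=C('C')+0=13+0=13
L[6]='B': occ=0, LF[6]=C('B')+0=11+0=11
L[7]='0': occ=1, LF[7]=C('0')+1=1+1=2
L[8]='B': occ=1, LF[8]=C('B')+1=11+1=12
L[9]='$': occ=0, LF[9]=C('$')+0=0+0=0
L[10]='1': occ=1, LF[10]=C('1')+1=4+1=5
L[11]='0': occ=2, LF[11]=C('0')+2=1+2=3
L[12]='C': occ=1, LF[12]=C('C')+1=13+1=14
L[13]='2': occ=1, LF[13]=C('2')+1=6+1=7
L[14]='A': occ=2, LF[14]=C('A')+2=8+2=10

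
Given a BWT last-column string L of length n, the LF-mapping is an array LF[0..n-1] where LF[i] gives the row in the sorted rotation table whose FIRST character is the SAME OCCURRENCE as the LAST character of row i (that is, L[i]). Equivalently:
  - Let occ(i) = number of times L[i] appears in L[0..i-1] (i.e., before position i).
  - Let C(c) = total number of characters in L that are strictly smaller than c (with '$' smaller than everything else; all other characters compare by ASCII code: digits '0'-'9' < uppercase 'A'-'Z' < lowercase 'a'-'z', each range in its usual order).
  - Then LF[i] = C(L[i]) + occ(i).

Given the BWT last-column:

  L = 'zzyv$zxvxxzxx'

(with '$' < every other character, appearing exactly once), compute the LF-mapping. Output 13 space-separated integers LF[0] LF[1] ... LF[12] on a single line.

Char counts: '$':1, 'v':2, 'x':5, 'y':1, 'z':4
C (first-col start): C('$')=0, C('v')=1, C('x')=3, C('y')=8, C('z')=9
L[0]='z': occ=0, LF[0]=C('z')+0=9+0=9
L[1]='z': occ=1, LF[1]=C('z')+1=9+1=10
L[2]='y': occ=0, LF[2]=C('y')+0=8+0=8
L[3]='v': occ=0, LF[3]=C('v')+0=1+0=1
L[4]='$': occ=0, LF[4]=C('$')+0=0+0=0
L[5]='z': occ=2, LF[5]=C('z')+2=9+2=11
L[6]='x': occ=0, LF[6]=C('x')+0=3+0=3
L[7]='v': occ=1, LF[7]=C('v')+1=1+1=2
L[8]='x': occ=1, LF[8]=C('x')+1=3+1=4
L[9]='x': occ=2, LF[9]=C('x')+2=3+2=5
L[10]='z': occ=3, LF[10]=C('z')+3=9+3=12
L[11]='x': occ=3, LF[11]=C('x')+3=3+3=6
L[12]='x': occ=4, LF[12]=C('x')+4=3+4=7

Answer: 9 10 8 1 0 11 3 2 4 5 12 6 7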